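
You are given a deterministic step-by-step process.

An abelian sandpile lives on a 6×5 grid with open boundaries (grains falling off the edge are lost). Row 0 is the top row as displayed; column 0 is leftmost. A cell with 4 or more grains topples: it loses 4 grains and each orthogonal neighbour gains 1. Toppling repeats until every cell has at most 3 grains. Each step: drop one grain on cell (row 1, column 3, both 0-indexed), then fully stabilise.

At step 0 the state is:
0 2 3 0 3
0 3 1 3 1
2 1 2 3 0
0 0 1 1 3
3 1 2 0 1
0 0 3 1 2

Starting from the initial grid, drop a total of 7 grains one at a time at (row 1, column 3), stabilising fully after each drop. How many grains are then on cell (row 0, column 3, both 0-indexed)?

2

[0] 0 2 3 0 3
0 3 1 3 1
2 1 2 3 0
0 0 1 1 3
3 1 2 0 1
0 0 3 1 2
[1] 0 2 3 1 3
0 3 2 1 2
2 1 3 0 1
0 0 1 2 3
3 1 2 0 1
0 0 3 1 2
[2] 0 2 3 1 3
0 3 2 2 2
2 1 3 0 1
0 0 1 2 3
3 1 2 0 1
0 0 3 1 2
[3] 0 2 3 1 3
0 3 2 3 2
2 1 3 0 1
0 0 1 2 3
3 1 2 0 1
0 0 3 1 2
[4] 0 2 3 2 3
0 3 3 0 3
2 1 3 1 1
0 0 1 2 3
3 1 2 0 1
0 0 3 1 2
[5] 0 2 3 2 3
0 3 3 1 3
2 1 3 1 1
0 0 1 2 3
3 1 2 0 1
0 0 3 1 2
[6] 0 2 3 2 3
0 3 3 2 3
2 1 3 1 1
0 0 1 2 3
3 1 2 0 1
0 0 3 1 2
[7] 0 2 3 2 3
0 3 3 3 3
2 1 3 1 1
0 0 1 2 3
3 1 2 0 1
0 0 3 1 2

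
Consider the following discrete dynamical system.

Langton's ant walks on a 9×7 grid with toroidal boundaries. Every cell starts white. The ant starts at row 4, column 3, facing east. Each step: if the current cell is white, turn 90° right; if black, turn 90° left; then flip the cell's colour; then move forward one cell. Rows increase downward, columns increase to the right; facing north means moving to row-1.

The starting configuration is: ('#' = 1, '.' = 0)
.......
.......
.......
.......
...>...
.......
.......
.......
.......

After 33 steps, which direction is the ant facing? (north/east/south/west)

south

step 0: .......
.......
.......
.......
...>...
.......
.......
.......
.......
step 1: .......
.......
.......
.......
...#...
...v...
.......
.......
.......
step 2: .......
.......
.......
.......
...#...
..<#...
.......
.......
.......
step 3: .......
.......
.......
.......
..^#...
..##...
.......
.......
.......
step 4: .......
.......
.......
.......
..#>...
..##...
.......
.......
.......
step 5: .......
.......
.......
...^...
..#....
..##...
.......
.......
.......
step 6: .......
.......
.......
...#>..
..#....
..##...
.......
.......
.......
step 7: .......
.......
.......
...##..
..#.v..
..##...
.......
.......
.......
step 8: .......
.......
.......
...##..
..#<#..
..##...
.......
.......
.......
step 9: .......
.......
.......
...^#..
..###..
..##...
.......
.......
.......
step 10: .......
.......
.......
..<.#..
..###..
..##...
.......
.......
.......
step 11: .......
.......
..^....
..#.#..
..###..
..##...
.......
.......
.......
step 12: .......
.......
..#>...
..#.#..
..###..
..##...
.......
.......
.......
step 13: .......
.......
..##...
..#v#..
..###..
..##...
.......
.......
.......
step 14: .......
.......
..##...
..<##..
..###..
..##...
.......
.......
.......
step 15: .......
.......
..##...
...##..
..v##..
..##...
.......
.......
.......
step 16: .......
.......
..##...
...##..
...>#..
..##...
.......
.......
.......
step 17: .......
.......
..##...
...^#..
....#..
..##...
.......
.......
.......
step 18: .......
.......
..##...
..<.#..
....#..
..##...
.......
.......
.......
step 19: .......
.......
..^#...
..#.#..
....#..
..##...
.......
.......
.......
step 20: .......
.......
.<.#...
..#.#..
....#..
..##...
.......
.......
.......
step 21: .......
.^.....
.#.#...
..#.#..
....#..
..##...
.......
.......
.......
step 22: .......
.#>....
.#.#...
..#.#..
....#..
..##...
.......
.......
.......
step 23: .......
.##....
.#v#...
..#.#..
....#..
..##...
.......
.......
.......
step 24: .......
.##....
.<##...
..#.#..
....#..
..##...
.......
.......
.......
step 25: .......
.##....
..##...
.v#.#..
....#..
..##...
.......
.......
.......
step 26: .......
.##....
..##...
<##.#..
....#..
..##...
.......
.......
.......
step 27: .......
.##....
^.##...
###.#..
....#..
..##...
.......
.......
.......
step 28: .......
.##....
#>##...
###.#..
....#..
..##...
.......
.......
.......
step 29: .......
.##....
####...
#v#.#..
....#..
..##...
.......
.......
.......
step 30: .......
.##....
####...
#.>.#..
....#..
..##...
.......
.......
.......
step 31: .......
.##....
##^#...
#...#..
....#..
..##...
.......
.......
.......
step 32: .......
.##....
#<.#...
#...#..
....#..
..##...
.......
.......
.......
step 33: .......
.##....
#..#...
#v..#..
....#..
..##...
.......
.......
.......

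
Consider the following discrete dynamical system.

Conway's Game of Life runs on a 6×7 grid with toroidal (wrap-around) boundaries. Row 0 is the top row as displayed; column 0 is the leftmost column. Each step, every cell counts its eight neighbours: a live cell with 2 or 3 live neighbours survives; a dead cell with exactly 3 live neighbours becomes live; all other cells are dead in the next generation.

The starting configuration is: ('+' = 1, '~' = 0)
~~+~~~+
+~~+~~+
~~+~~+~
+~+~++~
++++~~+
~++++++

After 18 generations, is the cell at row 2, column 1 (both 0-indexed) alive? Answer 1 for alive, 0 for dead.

1

t=0: ~~+~~~+
+~~+~~+
~~+~~+~
+~+~++~
++++~~+
~++++++
t=1: ~~~~~~~
++++~++
+~+~~+~
+~~~++~
~~~~~~~
~~~~+~~
t=2: +++++++
+~++++~
~~+~~~~
~+~~++~
~~~~++~
~~~~~~~
t=3: +~~~~~~
+~~~~~~
~~+~~~+
~~~+++~
~~~~++~
+++~~~~
t=4: +~~~~~+
++~~~~+
~~~++++
~~~+~~+
~++~~++
++~~~~+
t=5: ~~~~~+~
~+~~+~~
~~+++~~
~~~+~~~
~++~~+~
~~+~~~~
t=6: ~~~~~~~
~~+~++~
~~+~+~~
~+~~~~~
~+++~~~
~++~~~~
t=7: ~+++~~~
~~~~++~
~++~++~
~+~~~~~
+~~+~~~
~+~+~~~
t=8: ~+~+~~~
~~~~~+~
~+++++~
++~++~~
++~~~~~
++~++~~
t=9: ++~+~~~
~+~~~+~
++~~~++
~~~~~++
~~~~~~+
~~~++~~
t=10: ++~+~~~
~~~~++~
~+~~+~~
~~~~~~~
~~~~+~+
+~+++~~
t=11: ++~~~++
++++++~
~~~~++~
~~~~~+~
~~~~++~
+~+~+++
t=12: ~~~~~~~
~~++~~~
~++~~~~
~~~~~~+
~~~+~~~
~~~+~~~
t=13: ~~++~~~
~+++~~~
~+++~~~
~~+~~~~
~~~~~~~
~~~~~~~
t=14: ~+~+~~~
~~~~+~~
~~~~~~~
~+++~~~
~~~~~~~
~~~~~~~
t=15: ~~~~~~~
~~~~~~~
~~++~~~
~~+~~~~
~~+~~~~
~~~~~~~
t=16: ~~~~~~~
~~~~~~~
~~++~~~
~++~~~~
~~~~~~~
~~~~~~~
t=17: ~~~~~~~
~~~~~~~
~+++~~~
~+++~~~
~~~~~~~
~~~~~~~
t=18: ~~~~~~~
~~+~~~~
~+~+~~~
~+~+~~~
~~+~~~~
~~~~~~~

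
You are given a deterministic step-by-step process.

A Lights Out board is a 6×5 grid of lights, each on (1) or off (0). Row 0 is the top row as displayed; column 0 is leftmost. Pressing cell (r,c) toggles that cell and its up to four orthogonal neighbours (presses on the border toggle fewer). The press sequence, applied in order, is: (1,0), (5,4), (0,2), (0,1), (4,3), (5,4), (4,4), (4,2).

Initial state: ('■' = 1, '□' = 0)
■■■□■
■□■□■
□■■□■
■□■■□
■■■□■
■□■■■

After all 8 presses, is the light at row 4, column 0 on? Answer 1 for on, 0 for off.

[0] ■■■□■
■□■□■
□■■□■
■□■■□
■■■□■
■□■■■
[1] □■■□■
□■■□■
■■■□■
■□■■□
■■■□■
■□■■■
[2] □■■□■
□■■□■
■■■□■
■□■■□
■■■□□
■□■□□
[3] □□□■■
□■□□■
■■■□■
■□■■□
■■■□□
■□■□□
[4] ■■■■■
□□□□■
■■■□■
■□■■□
■■■□□
■□■□□
[5] ■■■■■
□□□□■
■■■□■
■□■□□
■■□■■
■□■■□
[6] ■■■■■
□□□□■
■■■□■
■□■□□
■■□■□
■□■□■
[7] ■■■■■
□□□□■
■■■□■
■□■□■
■■□□■
■□■□□
[8] ■■■■■
□□□□■
■■■□■
■□□□■
■□■■■
■□□□□

1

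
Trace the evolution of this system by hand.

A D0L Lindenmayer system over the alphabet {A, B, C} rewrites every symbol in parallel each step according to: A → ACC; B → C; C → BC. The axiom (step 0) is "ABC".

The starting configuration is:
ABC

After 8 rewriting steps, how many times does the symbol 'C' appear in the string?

163

[0] ABC
[1] ACCCBC
[2] ACCBCBCBCCBC
[3] ACCBCBCCBCCBCCBCBCCBC
[4] ACCBCBCCBCCBCBCCBCBCCBCBCCBCCBCBCCBC
[5] ACCBCBCCBCCBCBCCBCBCCBCCBCBCCBCCBCBCCBCCBCBCCBCBCCBCCBCBCCBC
[6] ACCBCBCCBCCBCBCCBCBCCBCCBCBCCBCCBCBCCBCBCCBCCBCBCCBCBCCBCCBCBCCBCBCCBCCBCBCCBCCBCBCCBCBCCBCCBCBCCBC
[7] ACCBCBCCBCCBCBCCBCBCCBCCBCBCCBCCBCBCCBCBCCBCCBCBCCBCBCCBCC…CBCCBCBCCBCBCCBCCBCBCCBCBCCBCCBCBCCBCCBCBCCBCBCCBCCBCBCCBC  (len 162)
[8] ACCBCBCCBCCBCBCCBCBCCBCCBCBCCBCCBCBCCBCBCCBCCBCBCCBCBCCBCC…CBCCBCBCCBCBCCBCCBCBCCBCBCCBCCBCBCCBCCBCBCCBCBCCBCCBCBCCBC  (len 264)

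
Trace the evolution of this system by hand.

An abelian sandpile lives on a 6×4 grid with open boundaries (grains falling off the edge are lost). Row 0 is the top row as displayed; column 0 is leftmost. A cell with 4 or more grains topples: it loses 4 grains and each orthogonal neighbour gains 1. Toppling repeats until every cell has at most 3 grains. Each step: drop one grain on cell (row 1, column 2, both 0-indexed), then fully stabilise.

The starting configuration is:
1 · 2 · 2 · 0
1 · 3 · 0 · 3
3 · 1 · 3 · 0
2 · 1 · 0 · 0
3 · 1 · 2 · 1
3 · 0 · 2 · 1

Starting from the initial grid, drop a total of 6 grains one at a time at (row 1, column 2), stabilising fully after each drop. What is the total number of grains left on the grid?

38

gen 0: 1 · 2 · 2 · 0
1 · 3 · 0 · 3
3 · 1 · 3 · 0
2 · 1 · 0 · 0
3 · 1 · 2 · 1
3 · 0 · 2 · 1
gen 1: 1 · 2 · 2 · 0
1 · 3 · 1 · 3
3 · 1 · 3 · 0
2 · 1 · 0 · 0
3 · 1 · 2 · 1
3 · 0 · 2 · 1
gen 2: 1 · 2 · 2 · 0
1 · 3 · 2 · 3
3 · 1 · 3 · 0
2 · 1 · 0 · 0
3 · 1 · 2 · 1
3 · 0 · 2 · 1
gen 3: 1 · 2 · 2 · 0
1 · 3 · 3 · 3
3 · 1 · 3 · 0
2 · 1 · 0 · 0
3 · 1 · 2 · 1
3 · 0 · 2 · 1
gen 4: 1 · 3 · 3 · 1
2 · 0 · 3 · 0
3 · 3 · 0 · 2
2 · 1 · 1 · 0
3 · 1 · 2 · 1
3 · 0 · 2 · 1
gen 5: 2 · 0 · 1 · 2
2 · 2 · 1 · 1
3 · 3 · 1 · 2
2 · 1 · 1 · 0
3 · 1 · 2 · 1
3 · 0 · 2 · 1
gen 6: 2 · 0 · 1 · 2
2 · 2 · 2 · 1
3 · 3 · 1 · 2
2 · 1 · 1 · 0
3 · 1 · 2 · 1
3 · 0 · 2 · 1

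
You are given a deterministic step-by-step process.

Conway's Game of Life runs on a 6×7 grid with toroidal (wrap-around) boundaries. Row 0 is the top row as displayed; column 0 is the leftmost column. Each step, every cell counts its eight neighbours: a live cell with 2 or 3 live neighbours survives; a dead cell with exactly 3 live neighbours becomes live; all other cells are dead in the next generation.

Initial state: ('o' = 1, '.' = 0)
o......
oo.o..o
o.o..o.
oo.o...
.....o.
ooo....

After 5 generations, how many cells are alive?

k=0  o......
oo.o..o
o.o..o.
oo.o...
.....o.
ooo....
k=1  .......
..o....
...oo..
ooo.o..
......o
oo....o
k=2  oo.....
...o...
....o..
ooo.oo.
..o..oo
o.....o
k=3  oo....o
.......
.oo.oo.
ooo.o..
..ooo..
.....o.
k=4  o.....o
..o..oo
o.o.oo.
o......
..o.oo.
ooooooo
k=5  .......
...oo..
o..ooo.
.......
..o....
..o....

8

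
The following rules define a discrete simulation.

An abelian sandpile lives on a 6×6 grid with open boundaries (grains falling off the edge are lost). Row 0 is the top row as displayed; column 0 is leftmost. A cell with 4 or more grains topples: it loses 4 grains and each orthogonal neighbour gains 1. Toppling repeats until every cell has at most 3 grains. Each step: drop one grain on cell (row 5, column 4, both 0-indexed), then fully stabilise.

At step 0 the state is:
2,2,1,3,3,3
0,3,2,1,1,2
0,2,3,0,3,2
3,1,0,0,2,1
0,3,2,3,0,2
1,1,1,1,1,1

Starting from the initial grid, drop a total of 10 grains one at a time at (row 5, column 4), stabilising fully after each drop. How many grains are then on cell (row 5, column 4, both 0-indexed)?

gen 0: 2,2,1,3,3,3
0,3,2,1,1,2
0,2,3,0,3,2
3,1,0,0,2,1
0,3,2,3,0,2
1,1,1,1,1,1
gen 1: 2,2,1,3,3,3
0,3,2,1,1,2
0,2,3,0,3,2
3,1,0,0,2,1
0,3,2,3,0,2
1,1,1,1,2,1
gen 2: 2,2,1,3,3,3
0,3,2,1,1,2
0,2,3,0,3,2
3,1,0,0,2,1
0,3,2,3,0,2
1,1,1,1,3,1
gen 3: 2,2,1,3,3,3
0,3,2,1,1,2
0,2,3,0,3,2
3,1,0,0,2,1
0,3,2,3,1,2
1,1,1,2,0,2
gen 4: 2,2,1,3,3,3
0,3,2,1,1,2
0,2,3,0,3,2
3,1,0,0,2,1
0,3,2,3,1,2
1,1,1,2,1,2
gen 5: 2,2,1,3,3,3
0,3,2,1,1,2
0,2,3,0,3,2
3,1,0,0,2,1
0,3,2,3,1,2
1,1,1,2,2,2
gen 6: 2,2,1,3,3,3
0,3,2,1,1,2
0,2,3,0,3,2
3,1,0,0,2,1
0,3,2,3,1,2
1,1,1,2,3,2
gen 7: 2,2,1,3,3,3
0,3,2,1,1,2
0,2,3,0,3,2
3,1,0,0,2,1
0,3,2,3,2,2
1,1,1,3,0,3
gen 8: 2,2,1,3,3,3
0,3,2,1,1,2
0,2,3,0,3,2
3,1,0,0,2,1
0,3,2,3,2,2
1,1,1,3,1,3
gen 9: 2,2,1,3,3,3
0,3,2,1,1,2
0,2,3,0,3,2
3,1,0,0,2,1
0,3,2,3,2,2
1,1,1,3,2,3
gen 10: 2,2,1,3,3,3
0,3,2,1,1,2
0,2,3,0,3,2
3,1,0,0,2,1
0,3,2,3,2,2
1,1,1,3,3,3

3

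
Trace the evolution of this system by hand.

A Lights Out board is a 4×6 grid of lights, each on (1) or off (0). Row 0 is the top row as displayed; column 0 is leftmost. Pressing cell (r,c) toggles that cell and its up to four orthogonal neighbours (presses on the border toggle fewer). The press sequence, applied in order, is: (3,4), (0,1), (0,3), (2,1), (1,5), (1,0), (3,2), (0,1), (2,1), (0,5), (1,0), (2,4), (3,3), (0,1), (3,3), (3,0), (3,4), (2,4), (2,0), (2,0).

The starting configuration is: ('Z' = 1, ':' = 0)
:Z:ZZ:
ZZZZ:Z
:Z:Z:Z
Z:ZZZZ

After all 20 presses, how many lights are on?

12

step 0: :Z:ZZ:
ZZZZ:Z
:Z:Z:Z
Z:ZZZZ
step 1: :Z:ZZ:
ZZZZ:Z
:Z:ZZZ
Z:Z:::
step 2: Z:ZZZ:
Z:ZZ:Z
:Z:ZZZ
Z:Z:::
step 3: Z:::::
Z:Z::Z
:Z:ZZZ
Z:Z:::
step 4: Z:::::
ZZZ::Z
Z:ZZZZ
ZZZ:::
step 5: Z::::Z
ZZZ:Z:
Z:ZZZ:
ZZZ:::
step 6: :::::Z
::Z:Z:
::ZZZ:
ZZZ:::
step 7: :::::Z
::Z:Z:
:::ZZ:
Z::Z::
step 8: ZZZ::Z
:ZZ:Z:
:::ZZ:
Z::Z::
step 9: ZZZ::Z
::Z:Z:
ZZZZZ:
ZZ:Z::
step 10: ZZZ:Z:
::Z:ZZ
ZZZZZ:
ZZ:Z::
step 11: :ZZ:Z:
ZZZ:ZZ
:ZZZZ:
ZZ:Z::
step 12: :ZZ:Z:
ZZZ::Z
:ZZ::Z
ZZ:ZZ:
step 13: :ZZ:Z:
ZZZ::Z
:ZZZ:Z
ZZZ:::
step 14: Z:::Z:
Z:Z::Z
:ZZZ:Z
ZZZ:::
step 15: Z:::Z:
Z:Z::Z
:ZZ::Z
ZZ:ZZ:
step 16: Z:::Z:
Z:Z::Z
ZZZ::Z
:::ZZ:
step 17: Z:::Z:
Z:Z::Z
ZZZ:ZZ
:::::Z
step 18: Z:::Z:
Z:Z:ZZ
ZZZZ::
::::ZZ
step 19: Z:::Z:
::Z:ZZ
::ZZ::
Z:::ZZ
step 20: Z:::Z:
Z:Z:ZZ
ZZZZ::
::::ZZ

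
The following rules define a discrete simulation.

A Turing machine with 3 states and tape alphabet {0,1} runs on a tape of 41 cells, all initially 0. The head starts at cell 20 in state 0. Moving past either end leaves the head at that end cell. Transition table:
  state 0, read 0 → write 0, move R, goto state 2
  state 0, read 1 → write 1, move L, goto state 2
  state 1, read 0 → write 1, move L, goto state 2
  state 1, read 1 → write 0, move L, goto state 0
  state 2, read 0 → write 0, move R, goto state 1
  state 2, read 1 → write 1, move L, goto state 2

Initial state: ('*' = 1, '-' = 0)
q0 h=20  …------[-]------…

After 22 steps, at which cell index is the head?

t=0: q0 h=20  …------[-]------…
t=1: q2 h=21  …------[-]------…
t=2: q1 h=22  …------[-]------…
t=3: q2 h=21  …------[-]*-----…
t=4: q1 h=22  …------[*]------…
t=5: q0 h=21  …------[-]------…
t=6: q2 h=22  …------[-]------…
t=7: q1 h=23  …------[-]------…
t=8: q2 h=22  …------[-]*-----…
t=9: q1 h=23  …------[*]------…
t=10: q0 h=22  …------[-]------…
t=11: q2 h=23  …------[-]------…
t=12: q1 h=24  …------[-]------…
t=13: q2 h=23  …------[-]*-----…
t=14: q1 h=24  …------[*]------…
t=15: q0 h=23  …------[-]------…
t=16: q2 h=24  …------[-]------…
t=17: q1 h=25  …------[-]------…
t=18: q2 h=24  …------[-]*-----…
t=19: q1 h=25  …------[*]------…
t=20: q0 h=24  …------[-]------…
t=21: q2 h=25  …------[-]------…
t=22: q1 h=26  …------[-]------…

26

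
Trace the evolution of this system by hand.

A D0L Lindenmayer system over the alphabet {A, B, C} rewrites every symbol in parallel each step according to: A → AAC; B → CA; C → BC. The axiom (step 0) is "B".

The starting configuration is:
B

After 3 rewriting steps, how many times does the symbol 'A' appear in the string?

5

[0] B
[1] CA
[2] BCAAC
[3] CABCAACAACBC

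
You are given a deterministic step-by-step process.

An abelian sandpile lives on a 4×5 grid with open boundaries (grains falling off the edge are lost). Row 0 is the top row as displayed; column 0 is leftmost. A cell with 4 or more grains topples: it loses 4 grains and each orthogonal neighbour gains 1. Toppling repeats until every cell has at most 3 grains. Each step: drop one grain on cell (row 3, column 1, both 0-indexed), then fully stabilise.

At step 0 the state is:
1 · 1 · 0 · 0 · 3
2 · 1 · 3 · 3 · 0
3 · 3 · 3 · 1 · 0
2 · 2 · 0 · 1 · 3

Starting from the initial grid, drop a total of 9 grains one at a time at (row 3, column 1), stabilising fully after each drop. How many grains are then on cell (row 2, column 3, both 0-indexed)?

3

t=0: 1 · 1 · 0 · 0 · 3
2 · 1 · 3 · 3 · 0
3 · 3 · 3 · 1 · 0
2 · 2 · 0 · 1 · 3
t=1: 1 · 1 · 0 · 0 · 3
2 · 1 · 3 · 3 · 0
3 · 3 · 3 · 1 · 0
2 · 3 · 0 · 1 · 3
t=2: 1 · 1 · 1 · 1 · 3
3 · 3 · 1 · 0 · 1
1 · 2 · 1 · 3 · 0
0 · 2 · 2 · 1 · 3
t=3: 1 · 1 · 1 · 1 · 3
3 · 3 · 1 · 0 · 1
1 · 2 · 1 · 3 · 0
0 · 3 · 2 · 1 · 3
t=4: 1 · 1 · 1 · 1 · 3
3 · 3 · 1 · 0 · 1
1 · 3 · 1 · 3 · 0
1 · 0 · 3 · 1 · 3
t=5: 1 · 1 · 1 · 1 · 3
3 · 3 · 1 · 0 · 1
1 · 3 · 1 · 3 · 0
1 · 1 · 3 · 1 · 3
t=6: 1 · 1 · 1 · 1 · 3
3 · 3 · 1 · 0 · 1
1 · 3 · 1 · 3 · 0
1 · 2 · 3 · 1 · 3
t=7: 1 · 1 · 1 · 1 · 3
3 · 3 · 1 · 0 · 1
1 · 3 · 1 · 3 · 0
1 · 3 · 3 · 1 · 3
t=8: 2 · 2 · 1 · 1 · 3
0 · 1 · 2 · 0 · 1
3 · 1 · 3 · 3 · 0
2 · 2 · 0 · 2 · 3
t=9: 2 · 2 · 1 · 1 · 3
0 · 1 · 2 · 0 · 1
3 · 1 · 3 · 3 · 0
2 · 3 · 0 · 2 · 3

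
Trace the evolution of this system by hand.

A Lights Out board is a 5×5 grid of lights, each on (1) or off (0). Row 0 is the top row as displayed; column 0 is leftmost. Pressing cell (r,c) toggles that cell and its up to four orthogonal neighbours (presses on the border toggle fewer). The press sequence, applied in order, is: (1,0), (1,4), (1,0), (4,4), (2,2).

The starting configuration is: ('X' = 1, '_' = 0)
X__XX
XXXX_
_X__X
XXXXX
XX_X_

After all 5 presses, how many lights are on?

13

step 0: X__XX
XXXX_
_X__X
XXXXX
XX_X_
step 1: ___XX
__XX_
XX__X
XXXXX
XX_X_
step 2: ___X_
__X_X
XX___
XXXXX
XX_X_
step 3: X__X_
XXX_X
_X___
XXXXX
XX_X_
step 4: X__X_
XXX_X
_X___
XXXX_
XX__X
step 5: X__X_
XX__X
__XX_
XX_X_
XX__X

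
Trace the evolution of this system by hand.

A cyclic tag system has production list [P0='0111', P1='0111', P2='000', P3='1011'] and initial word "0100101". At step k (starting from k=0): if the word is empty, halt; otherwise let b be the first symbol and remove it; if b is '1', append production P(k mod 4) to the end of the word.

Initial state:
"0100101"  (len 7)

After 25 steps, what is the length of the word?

35

step 0: "0100101"  (len 7)
step 1: "100101"  (len 6)
step 2: "001010111"  (len 9)
step 3: "01010111"  (len 8)
step 4: "1010111"  (len 7)
step 5: "0101110111"  (len 10)
step 6: "101110111"  (len 9)
step 7: "01110111000"  (len 11)
step 8: "1110111000"  (len 10)
step 9: "1101110000111"  (len 13)
step 10: "1011100001110111"  (len 16)
step 11: "011100001110111000"  (len 18)
step 12: "11100001110111000"  (len 17)
step 13: "11000011101110000111"  (len 20)
step 14: "10000111011100001110111"  (len 23)
step 15: "0000111011100001110111000"  (len 25)
step 16: "000111011100001110111000"  (len 24)
step 17: "00111011100001110111000"  (len 23)
step 18: "0111011100001110111000"  (len 22)
step 19: "111011100001110111000"  (len 21)
step 20: "110111000011101110001011"  (len 24)
step 21: "101110000111011100010110111"  (len 27)
step 22: "011100001110111000101101110111"  (len 30)
step 23: "11100001110111000101101110111"  (len 29)
step 24: "11000011101110001011011101111011"  (len 32)
step 25: "10000111011100010110111011110110111"  (len 35)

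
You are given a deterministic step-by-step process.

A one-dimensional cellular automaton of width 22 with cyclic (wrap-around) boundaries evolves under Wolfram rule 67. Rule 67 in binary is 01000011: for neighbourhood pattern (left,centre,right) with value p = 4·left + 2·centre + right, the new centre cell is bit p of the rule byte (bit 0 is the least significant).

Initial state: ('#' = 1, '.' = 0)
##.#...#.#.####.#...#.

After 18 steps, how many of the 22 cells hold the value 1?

10

gen 0: ##.#...#.#.####.#...#.
gen 1: .#...##.......#...##..
gen 2: #..##.#.######..##.#.#
gen 3: #.#.#........#.#.#....
gen 4: ......#######......###
gen 5: .#####......#.#####..#
gen 6: .....#.#####......#.#.
gen 7: #####......#.#####....
gen 8: ....#.#####......#.###
gen 9: .###......#.#####....#
gen 10: ...#.#####......#.###.
gen 11: ###......#.#####....#.
gen 12: ..#.#####......#.###..
gen 13: ##......#.#####....#.#
gen 14: .#.#####......#.###...
gen 15: #......#.#####....#.##
gen 16: #.#####......#.###....
gen 17: ......#.#####....#.###
gen 18: .#####......#.###....#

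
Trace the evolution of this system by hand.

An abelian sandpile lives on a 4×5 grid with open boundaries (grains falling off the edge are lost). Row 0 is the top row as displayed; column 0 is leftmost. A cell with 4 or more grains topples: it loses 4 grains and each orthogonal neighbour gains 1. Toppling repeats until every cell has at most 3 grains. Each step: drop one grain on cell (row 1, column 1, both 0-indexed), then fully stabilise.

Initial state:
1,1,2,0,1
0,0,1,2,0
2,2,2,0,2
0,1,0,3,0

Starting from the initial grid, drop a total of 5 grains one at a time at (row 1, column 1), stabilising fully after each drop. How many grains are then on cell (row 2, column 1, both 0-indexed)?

gen 0: 1,1,2,0,1
0,0,1,2,0
2,2,2,0,2
0,1,0,3,0
gen 1: 1,1,2,0,1
0,1,1,2,0
2,2,2,0,2
0,1,0,3,0
gen 2: 1,1,2,0,1
0,2,1,2,0
2,2,2,0,2
0,1,0,3,0
gen 3: 1,1,2,0,1
0,3,1,2,0
2,2,2,0,2
0,1,0,3,0
gen 4: 1,2,2,0,1
1,0,2,2,0
2,3,2,0,2
0,1,0,3,0
gen 5: 1,2,2,0,1
1,1,2,2,0
2,3,2,0,2
0,1,0,3,0

3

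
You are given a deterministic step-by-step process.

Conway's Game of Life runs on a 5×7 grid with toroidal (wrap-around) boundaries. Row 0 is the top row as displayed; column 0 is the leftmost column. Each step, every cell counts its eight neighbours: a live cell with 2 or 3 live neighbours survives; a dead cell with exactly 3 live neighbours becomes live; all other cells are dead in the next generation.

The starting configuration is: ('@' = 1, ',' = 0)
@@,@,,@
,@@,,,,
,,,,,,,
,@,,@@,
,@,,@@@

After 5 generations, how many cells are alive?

gen 0: @@,@,,@
,@@,,,,
,,,,,,,
,@,,@@,
,@,,@@@
gen 1: ,,,@@,@
,@@,,,,
,@@,,,,
@,,,@,@
,@,@,,,
gen 2: @@,@@,,
@@,,,,,
,,@@,,,
@,,@,,,
,,@@,,@
gen 3: ,,,@@,@
@,,,@,,
@,@@,,,
,@,,@,,
,,,,,,@
gen 4: @,,@@,@
@@@,@@@
@,@@@,,
@@@@,,,
@,,@@,,
gen 5: ,,,,,,,
,,,,,,,
,,,,,,,
@,,,,,@
,,,,,@,

3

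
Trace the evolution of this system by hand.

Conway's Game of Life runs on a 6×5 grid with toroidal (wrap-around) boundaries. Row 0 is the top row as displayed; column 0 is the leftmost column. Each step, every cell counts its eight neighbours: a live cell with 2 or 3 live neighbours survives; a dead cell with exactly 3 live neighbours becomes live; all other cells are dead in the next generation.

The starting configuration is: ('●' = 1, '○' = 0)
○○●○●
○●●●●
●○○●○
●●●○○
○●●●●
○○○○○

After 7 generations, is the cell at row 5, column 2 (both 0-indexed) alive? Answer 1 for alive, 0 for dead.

0

k=0  ○○●○●
○●●●●
●○○●○
●●●○○
○●●●●
○○○○○
k=1  ●●●○●
○●○○○
○○○○○
○○○○○
○○○●●
●●○○●
k=2  ○○●●●
○●●○○
○○○○○
○○○○○
○○○●●
○○○○○
k=3  ○●●●○
○●●○○
○○○○○
○○○○○
○○○○○
○○●○○
k=4  ○○○●○
○●○●○
○○○○○
○○○○○
○○○○○
○●●●○
k=5  ○●○●●
○○●○○
○○○○○
○○○○○
○○●○○
○○●●○
k=6  ○●○○●
○○●●○
○○○○○
○○○○○
○○●●○
○●○○●
k=7  ○●○○●
○○●●○
○○○○○
○○○○○
○○●●○
○●○○●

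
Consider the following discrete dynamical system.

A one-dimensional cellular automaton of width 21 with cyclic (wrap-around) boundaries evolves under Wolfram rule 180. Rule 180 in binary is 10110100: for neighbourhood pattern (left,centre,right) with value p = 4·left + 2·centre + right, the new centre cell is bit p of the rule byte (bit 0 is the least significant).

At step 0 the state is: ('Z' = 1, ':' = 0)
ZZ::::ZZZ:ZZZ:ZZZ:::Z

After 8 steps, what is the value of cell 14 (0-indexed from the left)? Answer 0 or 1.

1

[0] ZZ::::ZZZ:ZZZ:ZZZ:::Z
[1] Z:Z::::Z:Z:Z:Z:Z:Z:::
[2] ZZZZ:::ZZZZZZZZZZZZ::
[3] :ZZ:Z:::ZZZZZZZZZZ:Z:
[4] :::ZZZ:::ZZZZZZZZ:ZZZ
[5] Z:::Z:Z:::ZZZZZZ:Z:Z:
[6] ZZ::ZZZZ:::ZZZZ:ZZZZZ
[7] Z:Z::ZZ:Z:::ZZ:Z:ZZZZ
[8] :ZZZ:::ZZZ::::ZZZ:ZZZ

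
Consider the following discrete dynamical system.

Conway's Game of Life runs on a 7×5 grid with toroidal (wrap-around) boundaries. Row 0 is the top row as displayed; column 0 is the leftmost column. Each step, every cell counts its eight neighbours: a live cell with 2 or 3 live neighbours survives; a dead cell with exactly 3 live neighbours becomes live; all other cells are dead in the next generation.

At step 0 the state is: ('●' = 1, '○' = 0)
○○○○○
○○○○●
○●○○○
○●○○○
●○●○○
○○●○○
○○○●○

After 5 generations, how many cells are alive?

2

[0] ○○○○○
○○○○●
○●○○○
○●○○○
●○●○○
○○●○○
○○○●○
[1] ○○○○○
○○○○○
●○○○○
●●●○○
○○●○○
○●●●○
○○○○○
[2] ○○○○○
○○○○○
●○○○○
●○●○○
●○○○○
○●●●○
○○●○○
[3] ○○○○○
○○○○○
○●○○○
●○○○●
●○○●●
○●●●○
○●●●○
[4] ○○●○○
○○○○○
●○○○○
○●○●○
○○○○○
○○○○○
○●○●○
[5] ○○●○○
○○○○○
○○○○○
○○○○○
○○○○○
○○○○○
○○●○○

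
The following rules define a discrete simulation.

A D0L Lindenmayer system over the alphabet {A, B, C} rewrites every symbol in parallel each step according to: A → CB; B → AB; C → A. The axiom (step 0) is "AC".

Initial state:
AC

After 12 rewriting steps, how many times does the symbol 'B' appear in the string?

793

step 0: AC
step 1: CBA
step 2: AABCB
step 3: CBCBABAAB
step 4: AABAABCBABCBCBAB
step 5: CBCBABCBCBABAABCBABAABAABCBAB
step 6: AABAABCBABAABAABCBABCBCBABAABCBABCBCBABCBCBABAABCBAB
step 7: CBCBABCBCBABAABCBABCBCBABCBCBABAABCBABAABAABCBABCBCBABAABCBABAABAABCBABAABAABCBABCBCBABAABCBAB
step 8: AABAABCBABAABAABCBABCBCBABAABCBABAABAABCBABAABAABCBABCBCBA…BABCBCBABAABCBABCBCBABCBCBABAABCBABAABAABCBABCBCBABAABCBAB  (len 169)
step 9: CBCBABCBCBABAABCBABCBCBABCBCBABAABCBABAABAABCBABCBCBABAABC…BABCBCBABAABCBABCBCBABCBCBABAABCBABAABAABCBABCBCBABAABCBAB  (len 305)
step 10: AABAABCBABAABAABCBABCBCBABAABCBABAABAABCBABAABAABCBABCBCBA…BABCBCBABAABCBABCBCBABCBCBABAABCBABAABAABCBABCBCBABAABCBAB  (len 549)
step 11: CBCBABCBCBABAABCBABCBCBABCBCBABAABCBABAABAABCBABCBCBABAABC…BABCBCBABAABCBABCBCBABCBCBABAABCBABAABAABCBABCBCBABAABCBAB  (len 990)
step 12: AABAABCBABAABAABCBABCBCBABAABCBABAABAABCBABAABAABCBABCBCBA…BABCBCBABAABCBABCBCBABCBCBABAABCBABAABAABCBABCBCBABAABCBAB  (len 1783)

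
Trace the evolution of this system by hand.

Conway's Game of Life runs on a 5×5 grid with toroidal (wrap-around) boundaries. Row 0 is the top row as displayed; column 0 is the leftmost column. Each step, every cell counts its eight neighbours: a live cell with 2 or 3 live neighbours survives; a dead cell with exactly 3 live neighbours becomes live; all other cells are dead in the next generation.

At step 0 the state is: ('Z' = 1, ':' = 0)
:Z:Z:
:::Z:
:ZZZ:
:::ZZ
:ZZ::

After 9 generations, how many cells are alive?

15

gen 0: :Z:Z:
:::Z:
:ZZZ:
:::ZZ
:ZZ::
gen 1: :Z:Z:
:Z:ZZ
:::::
Z:::Z
ZZ::Z
gen 2: :Z:Z:
Z::ZZ
:::Z:
:Z::Z
:ZZZ:
gen 3: :Z:::
Z::Z:
::ZZ:
ZZ::Z
:Z:ZZ
gen 4: :Z:Z:
:Z:ZZ
::ZZ:
:Z:::
:Z:ZZ
gen 5: :Z:::
ZZ::Z
ZZ:ZZ
ZZ::Z
:Z:ZZ
gen 6: :Z:Z:
:::Z:
:::Z:
:::::
:Z:ZZ
gen 7: Z::Z:
:::ZZ
:::::
::ZZZ
Z::ZZ
gen 8: Z:Z::
:::ZZ
::Z::
Z:Z::
ZZ:::
gen 9: Z:ZZ:
:ZZZZ
:ZZ:Z
Z:Z::
Z:Z:Z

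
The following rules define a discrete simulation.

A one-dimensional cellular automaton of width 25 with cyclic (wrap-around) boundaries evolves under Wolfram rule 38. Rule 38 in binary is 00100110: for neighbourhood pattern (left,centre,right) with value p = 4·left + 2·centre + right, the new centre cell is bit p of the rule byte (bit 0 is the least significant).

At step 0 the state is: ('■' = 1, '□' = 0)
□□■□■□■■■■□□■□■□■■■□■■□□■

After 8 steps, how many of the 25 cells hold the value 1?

gen 0: □□■□■□■■■■□□■□■□■■■□■■□□■
gen 1: □■■■■■□□□□□■■■■■□□□■□□□■■
gen 2: ■□□□□□□□□□■□□□□□□□■■□□■□□
gen 3: ■□□□□□□□□■■□□□□□□■□□□■■□■
gen 4: □□□□□□□□■□□□□□□□■■□□■□□■□
gen 5: □□□□□□□■■□□□□□□■□□□■■□■■□
gen 6: □□□□□□■□□□□□□□■■□□■□□■□□□
gen 7: □□□□□■■□□□□□□■□□□■■□■■□□□
gen 8: □□□□■□□□□□□□■■□□■□□■□□□□□

5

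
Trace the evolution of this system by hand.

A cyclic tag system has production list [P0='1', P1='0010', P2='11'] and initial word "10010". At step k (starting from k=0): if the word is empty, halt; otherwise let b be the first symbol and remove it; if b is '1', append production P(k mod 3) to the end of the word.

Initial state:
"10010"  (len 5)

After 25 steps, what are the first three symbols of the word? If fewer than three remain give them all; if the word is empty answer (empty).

111

k=0  "10010"  (len 5)
k=1  "00101"  (len 5)
k=2  "0101"  (len 4)
k=3  "101"  (len 3)
k=4  "011"  (len 3)
k=5  "11"  (len 2)
k=6  "111"  (len 3)
k=7  "111"  (len 3)
k=8  "110010"  (len 6)
k=9  "1001011"  (len 7)
k=10  "0010111"  (len 7)
k=11  "010111"  (len 6)
k=12  "10111"  (len 5)
k=13  "01111"  (len 5)
k=14  "1111"  (len 4)
k=15  "11111"  (len 5)
k=16  "11111"  (len 5)
k=17  "11110010"  (len 8)
k=18  "111001011"  (len 9)
k=19  "110010111"  (len 9)
k=20  "100101110010"  (len 12)
k=21  "0010111001011"  (len 13)
k=22  "010111001011"  (len 12)
k=23  "10111001011"  (len 11)
k=24  "011100101111"  (len 12)
k=25  "11100101111"  (len 11)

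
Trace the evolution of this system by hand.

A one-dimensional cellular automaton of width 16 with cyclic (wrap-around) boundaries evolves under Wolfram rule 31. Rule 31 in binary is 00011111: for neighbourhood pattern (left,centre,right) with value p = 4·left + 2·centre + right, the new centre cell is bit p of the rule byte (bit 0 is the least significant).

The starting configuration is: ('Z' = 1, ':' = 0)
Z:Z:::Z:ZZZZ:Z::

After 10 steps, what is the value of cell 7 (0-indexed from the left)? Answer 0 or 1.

0

[0] Z:Z:::Z:ZZZZ:Z::
[1] Z:ZZZZZ:Z::::ZZZ
[2] ::Z:::::ZZZZZZ::
[3] ZZZZZZZZZ:::::ZZ
[4] :::::::::ZZZZZZ:
[5] ZZZZZZZZZZ:::::Z
[6] ::::::::::ZZZZZZ
[7] ZZZZZZZZZZZ:::::
[8] Z::::::::::ZZZZZ
[9] :ZZZZZZZZZZZ::::
[10] ZZ::::::::::ZZZZ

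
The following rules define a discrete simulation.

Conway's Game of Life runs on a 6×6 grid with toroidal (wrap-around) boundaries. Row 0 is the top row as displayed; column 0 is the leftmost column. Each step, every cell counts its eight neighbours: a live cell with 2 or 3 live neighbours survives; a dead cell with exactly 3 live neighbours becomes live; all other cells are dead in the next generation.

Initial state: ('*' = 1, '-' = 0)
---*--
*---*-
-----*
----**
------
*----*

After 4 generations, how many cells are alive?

0) ---*--
*---*-
-----*
----**
------
*----*
1) *---*-
----**
*-----
----**
*---*-
------
2) ----*-
*---*-
*-----
*---*-
----*-
------
3) -----*
------
**----
------
-----*
------
4) ------
*-----
------
*-----
------
------

2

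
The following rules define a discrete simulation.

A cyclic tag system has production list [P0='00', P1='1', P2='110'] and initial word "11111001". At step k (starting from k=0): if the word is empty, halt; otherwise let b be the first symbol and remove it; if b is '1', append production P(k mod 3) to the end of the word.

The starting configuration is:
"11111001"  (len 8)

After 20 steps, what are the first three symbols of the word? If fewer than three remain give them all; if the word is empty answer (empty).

100

[0] "11111001"  (len 8)
[1] "111100100"  (len 9)
[2] "111001001"  (len 9)
[3] "11001001110"  (len 11)
[4] "100100111000"  (len 12)
[5] "001001110001"  (len 12)
[6] "01001110001"  (len 11)
[7] "1001110001"  (len 10)
[8] "0011100011"  (len 10)
[9] "011100011"  (len 9)
[10] "11100011"  (len 8)
[11] "11000111"  (len 8)
[12] "1000111110"  (len 10)
[13] "00011111000"  (len 11)
[14] "0011111000"  (len 10)
[15] "011111000"  (len 9)
[16] "11111000"  (len 8)
[17] "11110001"  (len 8)
[18] "1110001110"  (len 10)
[19] "11000111000"  (len 11)
[20] "10001110001"  (len 11)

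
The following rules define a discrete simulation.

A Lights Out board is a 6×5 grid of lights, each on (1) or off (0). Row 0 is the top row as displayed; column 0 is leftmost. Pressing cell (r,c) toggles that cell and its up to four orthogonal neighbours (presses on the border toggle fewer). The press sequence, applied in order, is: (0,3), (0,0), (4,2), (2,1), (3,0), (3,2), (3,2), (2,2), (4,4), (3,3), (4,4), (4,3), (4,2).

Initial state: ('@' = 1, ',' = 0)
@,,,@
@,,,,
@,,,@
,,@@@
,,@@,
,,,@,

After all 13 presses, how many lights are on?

14

gen 0: @,,,@
@,,,,
@,,,@
,,@@@
,,@@,
,,,@,
gen 1: @,@@,
@,,@,
@,,,@
,,@@@
,,@@,
,,,@,
gen 2: ,@@@,
,,,@,
@,,,@
,,@@@
,,@@,
,,,@,
gen 3: ,@@@,
,,,@,
@,,,@
,,,@@
,@,,,
,,@@,
gen 4: ,@@@,
,@,@,
,@@,@
,@,@@
,@,,,
,,@@,
gen 5: ,@@@,
,@,@,
@@@,@
@,,@@
@@,,,
,,@@,
gen 6: ,@@@,
,@,@,
@@,,@
@@@,@
@@@,,
,,@@,
gen 7: ,@@@,
,@,@,
@@@,@
@,,@@
@@,,,
,,@@,
gen 8: ,@@@,
,@@@,
@,,@@
@,@@@
@@,,,
,,@@,
gen 9: ,@@@,
,@@@,
@,,@@
@,@@,
@@,@@
,,@@@
gen 10: ,@@@,
,@@@,
@,,,@
@,,,@
@@,,@
,,@@@
gen 11: ,@@@,
,@@@,
@,,,@
@,,,,
@@,@,
,,@@,
gen 12: ,@@@,
,@@@,
@,,,@
@,,@,
@@@,@
,,@,,
gen 13: ,@@@,
,@@@,
@,,,@
@,@@,
@,,@@
,,,,,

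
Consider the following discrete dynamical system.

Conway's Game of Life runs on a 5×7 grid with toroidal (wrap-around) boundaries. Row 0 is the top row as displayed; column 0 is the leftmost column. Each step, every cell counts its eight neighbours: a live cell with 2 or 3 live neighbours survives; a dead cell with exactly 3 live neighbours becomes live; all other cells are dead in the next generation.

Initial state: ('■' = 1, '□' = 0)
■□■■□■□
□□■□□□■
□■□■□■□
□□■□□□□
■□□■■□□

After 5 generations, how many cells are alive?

k=0  ■□■■□■□
□□■□□□■
□■□■□■□
□□■□□□□
■□□■■□□
k=1  ■□■□□■□
■□□□□■■
□■□■□□□
□■■□□□□
□□□□■□■
k=2  ■■□□■□□
■□■□■■□
□■□□□□■
■■■■□□□
■□■■□■■
k=3  □□□□□□□
□□■■■■□
□□□□■■■
□□□■■■□
□□□□□■□
k=4  □□□■□■□
□□□■□□■
□□■□□□■
□□□■□□□
□□□□□■□
k=5  □□□□□■■
□□■■■■■
□□■■□□□
□□□□□□□
□□□□□□□

9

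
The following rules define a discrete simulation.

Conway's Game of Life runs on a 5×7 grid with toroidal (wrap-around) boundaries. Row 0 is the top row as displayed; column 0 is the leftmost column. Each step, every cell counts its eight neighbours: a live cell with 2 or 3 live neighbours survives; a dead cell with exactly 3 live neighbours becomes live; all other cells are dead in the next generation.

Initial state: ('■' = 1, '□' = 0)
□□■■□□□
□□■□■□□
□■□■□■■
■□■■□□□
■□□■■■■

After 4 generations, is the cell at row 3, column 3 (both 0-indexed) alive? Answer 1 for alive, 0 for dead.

1

0) □□■■□□□
□□■□■□□
□■□■□■■
■□■■□□□
■□□■■■■
1) □■■□□□■
□■□□■■□
■■□□□■■
□□□□□□□
■□□□□■■
2) □■■□■□□
□□□□■□□
■■□□■■■
□■□□□□□
■■□□□■■
3) □■■■■□■
□□■□■□■
■■□□■■■
□□■□■□□
□□□□□■■
4) □■■□■□■
□□□□□□□
■■■□■□■
□■□■■□□
■■□□□□■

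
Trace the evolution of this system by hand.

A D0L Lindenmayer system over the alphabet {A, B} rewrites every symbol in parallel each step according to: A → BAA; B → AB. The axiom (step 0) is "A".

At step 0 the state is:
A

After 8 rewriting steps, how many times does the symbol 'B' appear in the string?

987

t=0: A
t=1: BAA
t=2: ABBAABAA
t=3: BAAABABBAABAAABBAABAA
t=4: ABBAABAABAAABBAAABABBAABAAABBAABAABAAABABBAABAAABBAABAA
t=5: BAAABABBAABAAABBAABAAABBAABAABAAABABBAABAABAAABBAAABABBAAB…BAAABBAABAABAAABBAAABABBAABAAABBAABAABAAABABBAABAAABBAABAA  (len 144)
t=6: ABBAABAABAAABBAAABABBAABAAABBAABAABAAABABBAABAAABBAABAABAA…BAAABBAABAABAAABBAAABABBAABAAABBAABAABAAABABBAABAAABBAABAA  (len 377)
t=7: BAAABABBAABAAABBAABAAABBAABAABAAABABBAABAABAAABBAAABABBAAB…BAAABBAABAABAAABBAAABABBAABAAABBAABAABAAABABBAABAAABBAABAA  (len 987)
t=8: ABBAABAABAAABBAAABABBAABAAABBAABAABAAABABBAABAAABBAABAABAA…BAAABBAABAABAAABBAAABABBAABAAABBAABAABAAABABBAABAAABBAABAA  (len 2584)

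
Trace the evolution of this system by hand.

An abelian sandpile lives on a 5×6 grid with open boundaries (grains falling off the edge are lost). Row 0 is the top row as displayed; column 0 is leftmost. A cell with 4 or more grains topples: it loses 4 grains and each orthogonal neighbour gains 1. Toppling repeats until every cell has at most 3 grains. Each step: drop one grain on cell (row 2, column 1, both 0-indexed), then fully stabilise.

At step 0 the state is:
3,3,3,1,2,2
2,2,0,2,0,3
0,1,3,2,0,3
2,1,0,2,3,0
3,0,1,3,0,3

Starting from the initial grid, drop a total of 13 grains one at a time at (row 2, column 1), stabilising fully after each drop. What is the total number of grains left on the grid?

54

[0] 3,3,3,1,2,2
2,2,0,2,0,3
0,1,3,2,0,3
2,1,0,2,3,0
3,0,1,3,0,3
[1] 3,3,3,1,2,2
2,2,0,2,0,3
0,2,3,2,0,3
2,1,0,2,3,0
3,0,1,3,0,3
[2] 3,3,3,1,2,2
2,2,0,2,0,3
0,3,3,2,0,3
2,1,0,2,3,0
3,0,1,3,0,3
[3] 3,3,3,1,2,2
2,3,1,2,0,3
1,1,0,3,0,3
2,2,1,2,3,0
3,0,1,3,0,3
[4] 3,3,3,1,2,2
2,3,1,2,0,3
1,2,0,3,0,3
2,2,1,2,3,0
3,0,1,3,0,3
[5] 3,3,3,1,2,2
2,3,1,2,0,3
1,3,0,3,0,3
2,2,1,2,3,0
3,0,1,3,0,3
[6] 1,2,0,2,2,2
0,2,3,2,0,3
3,1,1,3,0,3
2,3,1,2,3,0
3,0,1,3,0,3
[7] 1,2,0,2,2,2
0,2,3,2,0,3
3,2,1,3,0,3
2,3,1,2,3,0
3,0,1,3,0,3
[8] 1,2,0,2,2,2
0,2,3,2,0,3
3,3,1,3,0,3
2,3,1,2,3,0
3,0,1,3,0,3
[9] 1,2,0,2,2,2
1,3,3,2,0,3
1,2,2,3,0,3
1,1,2,2,3,0
0,2,1,3,0,3
[10] 1,2,0,2,2,2
1,3,3,2,0,3
1,3,2,3,0,3
1,1,2,2,3,0
0,2,1,3,0,3
[11] 1,3,1,3,2,2
2,1,2,0,1,3
2,2,1,1,1,3
1,2,3,3,3,0
0,2,1,3,0,3
[12] 1,3,1,3,2,2
2,1,2,0,1,3
2,3,1,1,1,3
1,2,3,3,3,0
0,2,1,3,0,3
[13] 1,3,1,3,2,2
2,2,2,0,1,3
3,0,2,1,1,3
1,3,3,3,3,0
0,2,1,3,0,3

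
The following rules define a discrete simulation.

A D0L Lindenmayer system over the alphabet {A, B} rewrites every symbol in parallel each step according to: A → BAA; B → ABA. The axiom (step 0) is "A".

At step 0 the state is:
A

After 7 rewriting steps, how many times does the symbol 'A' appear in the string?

1458

k=0  A
k=1  BAA
k=2  ABABAABAA
k=3  BAAABABAAABABAABAAABABAABAA
k=4  ABABAABAABAAABABAAABABAABAABAAABABAAABABAABAAABABAABAABAAABABAAABABAABAAABABAABAA
k=5  BAAABABAAABABAABAAABABAABAAABABAABAABAAABABAAABABAABAABAAA…ABAABAAABABAAABABAABAAABABAABAABAAABABAAABABAABAAABABAABAA  (len 243)
k=6  ABABAABAABAAABABAAABABAABAABAAABABAAABABAABAAABABAABAABAAA…ABAABAAABABAAABABAABAAABABAABAABAAABABAAABABAABAAABABAABAA  (len 729)
k=7  BAAABABAAABABAABAAABABAABAAABABAABAABAAABABAAABABAABAABAAA…ABAABAAABABAAABABAABAAABABAABAABAAABABAAABABAABAAABABAABAA  (len 2187)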